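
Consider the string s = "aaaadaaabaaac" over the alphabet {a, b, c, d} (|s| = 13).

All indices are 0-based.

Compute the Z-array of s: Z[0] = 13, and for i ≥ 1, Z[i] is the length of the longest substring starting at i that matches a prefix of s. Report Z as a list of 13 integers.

[13, 3, 2, 1, 0, 3, 2, 1, 0, 3, 2, 1, 0]

Z[0]=13
i=1: i≥r, start 0; Z[1]=3 grow→box=[1,4)
i=2: min(r-i=2, Z[1]=3)=2; Z[2]=2
i=3: min(r-i=1, Z[2]=2)=1; Z[3]=1
i=4: i≥r, start 0; Z[4]=0
i=5: i≥r, start 0; Z[5]=3 grow→box=[5,8)
i=6: min(r-i=2, Z[1]=3)=2; Z[6]=2
i=7: min(r-i=1, Z[2]=2)=1; Z[7]=1
i=8: i≥r, start 0; Z[8]=0
i=9: i≥r, start 0; Z[9]=3 grow→box=[9,12)
i=10: min(r-i=2, Z[1]=3)=2; Z[10]=2
i=11: min(r-i=1, Z[2]=2)=1; Z[11]=1
i=12: i≥r, start 0; Z[12]=0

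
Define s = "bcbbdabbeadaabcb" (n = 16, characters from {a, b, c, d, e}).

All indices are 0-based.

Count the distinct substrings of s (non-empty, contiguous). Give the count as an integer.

sorted suffixes:
  #0 SA[0]=11  'aabcb'
  #1 SA[1]=5  'abbeadaabcb'
  #2 SA[2]=12  'abcb'
  #3 SA[3]=9  'adaabcb'
  #4 SA[4]=15  'b'
  #5 SA[5]=2  'bbdabbeadaabcb'
  #6 SA[6]=6  'bbeadaabcb'
  #7 SA[7]=13  'bcb'
  #8 SA[8]=0  'bcbbdabbeadaabcb'
  #9 SA[9]=3  'bdabbeadaabcb'
  #10 SA[10]=7  'beadaabcb'
  #11 SA[11]=14  'cb'
  #12 SA[12]=1  'cbbdabbeadaabcb'
  #13 SA[13]=10  'daabcb'
  #14 SA[14]=4  'dabbeadaabcb'
  #15 SA[15]=8  'eadaabcb'

SA = [11, 5, 12, 9, 15, 2, 6, 13, 0, 3, 7, 14, 1, 10, 4, 8]
[i] adj suffixes → lcp
  [1] 11/5 → 1 ('a')
  [2] 5/12 → 2 ('ab')
  [3] 12/9 → 1 ('a')
  [4] 9/15 → 0 ('')
  [5] 15/2 → 1 ('b')
  [6] 2/6 → 2 ('bb')
  [7] 6/13 → 1 ('b')
  [8] 13/0 → 3 ('bcb')
  [9] 0/3 → 1 ('b')
  [10] 3/7 → 1 ('b')
  [11] 7/14 → 0 ('')
  [12] 14/1 → 2 ('cb')
  [13] 1/10 → 0 ('')
  [14] 10/4 → 2 ('da')
  [15] 4/8 → 0 ('')

n(n+1)/2 = 16·17/2 = 136
Σ LCP = 0 + 1 + 2 + 1 + 0 + 1 + 2 + 1 + 3 + 1 + 1 + 0 + 2 + 0 + 2 + 0 = 17
distinct = 136 − 17 = 119

119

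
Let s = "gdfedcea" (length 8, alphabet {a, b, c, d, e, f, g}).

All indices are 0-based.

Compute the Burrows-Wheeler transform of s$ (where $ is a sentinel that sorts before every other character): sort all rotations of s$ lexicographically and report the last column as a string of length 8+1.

rank  rotation   last
    0  $gdfedcea  a
    1  a$gdfedce  e
    2  cea$gdfed  d
    3  dcea$gdfe  e
    4  dfedcea$g  g
    5  ea$gdfedc  c
    6  edcea$gdf  f
    7  fedcea$gd  d
    8  gdfedcea$  $

aedegcfd$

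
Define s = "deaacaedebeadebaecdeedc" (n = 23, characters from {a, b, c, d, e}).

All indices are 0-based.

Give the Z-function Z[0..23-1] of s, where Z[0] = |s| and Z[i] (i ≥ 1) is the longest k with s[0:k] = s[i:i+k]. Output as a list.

[23, 0, 0, 0, 0, 0, 0, 2, 0, 0, 0, 0, 2, 0, 0, 0, 0, 0, 2, 0, 0, 1, 0]

Z[0]=23
i=1: i≥r, start 0; Z[1]=0
i=2: i≥r, start 0; Z[2]=0
i=3: i≥r, start 0; Z[3]=0
i=4: i≥r, start 0; Z[4]=0
i=5: i≥r, start 0; Z[5]=0
i=6: i≥r, start 0; Z[6]=0
i=7: i≥r, start 0; Z[7]=2 scan→box=[7,9)
i=8: min(r-i=1, Z[1]=0)=0; Z[8]=0
i=9: i≥r, start 0; Z[9]=0
i=10: i≥r, start 0; Z[10]=0
i=11: i≥r, start 0; Z[11]=0
i=12: i≥r, start 0; Z[12]=2 scan→box=[12,14)
i=13: min(r-i=1, Z[1]=0)=0; Z[13]=0
i=14: i≥r, start 0; Z[14]=0
i=15: i≥r, start 0; Z[15]=0
i=16: i≥r, start 0; Z[16]=0
i=17: i≥r, start 0; Z[17]=0
i=18: i≥r, start 0; Z[18]=2 scan→box=[18,20)
i=19: min(r-i=1, Z[1]=0)=0; Z[19]=0
i=20: i≥r, start 0; Z[20]=0
i=21: i≥r, start 0; Z[21]=1 scan→box=[21,22)
i=22: i≥r, start 0; Z[22]=0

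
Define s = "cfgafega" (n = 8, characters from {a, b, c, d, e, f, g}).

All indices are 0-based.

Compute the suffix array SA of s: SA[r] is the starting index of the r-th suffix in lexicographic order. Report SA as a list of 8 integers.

sorted suffixes:
  #0 SA[0]=7  'a'
  #1 SA[1]=3  'afega'
  #2 SA[2]=0  'cfgafega'
  #3 SA[3]=5  'ega'
  #4 SA[4]=4  'fega'
  #5 SA[5]=1  'fgafega'
  #6 SA[6]=6  'ga'
  #7 SA[7]=2  'gafega'

[7, 3, 0, 5, 4, 1, 6, 2]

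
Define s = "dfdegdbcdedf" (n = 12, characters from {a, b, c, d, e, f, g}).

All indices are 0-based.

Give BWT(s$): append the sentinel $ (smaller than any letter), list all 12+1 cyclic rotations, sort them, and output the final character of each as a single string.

fdbgcfe$dddde

rank  rotation       last
    0  $dfdegdbcdedf  f
    1  bcdedf$dfdegd  d
    2  cdedf$dfdegdb  b
    3  dbcdedf$dfdeg  g
    4  dedf$dfdegdbc  c
    5  degdbcdedf$df  f
    6  df$dfdegdbcde  e
    7  dfdegdbcdedf$  $
    8  edf$dfdegdbcd  d
    9  egdbcdedf$dfd  d
   10  f$dfdegdbcded  d
   11  fdegdbcdedf$d  d
   12  gdbcdedf$dfde  e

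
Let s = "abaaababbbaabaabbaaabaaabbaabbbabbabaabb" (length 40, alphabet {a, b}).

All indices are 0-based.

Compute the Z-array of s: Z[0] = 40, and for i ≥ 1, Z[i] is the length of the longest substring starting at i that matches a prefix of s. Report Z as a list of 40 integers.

[40, 0, 1, 1, 3, 0, 2, 0, 0, 0, 1, 4, 0, 1, 2, 0, 0, 1, 1, 6, 0, 1, 1, 2, 0, 0, 1, 2, 0, 0, 0, 2, 0, 0, 4, 0, 1, 2, 0, 0]

Z[0]=40
i=1: fresh scan; Z[1]=0
i=2: fresh scan; Z[2]=1 extend→box=[2,3)
i=3: fresh scan; Z[3]=1 extend→box=[3,4)
i=4: fresh scan; Z[4]=3 extend→box=[4,7)
i=5: min(r-i=2, Z[1]=0)=0; Z[5]=0
i=6: min(r-i=1, Z[2]=1)=1; Z[6]=2 extend→box=[6,8)
i=7: min(r-i=1, Z[1]=0)=0; Z[7]=0
i=8: fresh scan; Z[8]=0
i=9: fresh scan; Z[9]=0
i=10: fresh scan; Z[10]=1 extend→box=[10,11)
i=11: fresh scan; Z[11]=4 extend→box=[11,15)
i=12: min(r-i=3, Z[1]=0)=0; Z[12]=0
i=13: min(r-i=2, Z[2]=1)=1; Z[13]=1
i=14: min(r-i=1, Z[3]=1)=1; Z[14]=2 extend→box=[14,16)
i=15: min(r-i=1, Z[1]=0)=0; Z[15]=0
i=16: fresh scan; Z[16]=0
i=17: fresh scan; Z[17]=1 extend→box=[17,18)
i=18: fresh scan; Z[18]=1 extend→box=[18,19)
i=19: fresh scan; Z[19]=6 extend→box=[19,25)
i=20: min(r-i=5, Z[1]=0)=0; Z[20]=0
i=21: min(r-i=4, Z[2]=1)=1; Z[21]=1
i=22: min(r-i=3, Z[3]=1)=1; Z[22]=1
i=23: min(r-i=2, Z[4]=3)=2; Z[23]=2
i=24: min(r-i=1, Z[5]=0)=0; Z[24]=0
i=25: fresh scan; Z[25]=0
i=26: fresh scan; Z[26]=1 extend→box=[26,27)
i=27: fresh scan; Z[27]=2 extend→box=[27,29)
i=28: min(r-i=1, Z[1]=0)=0; Z[28]=0
i=29: fresh scan; Z[29]=0
i=30: fresh scan; Z[30]=0
i=31: fresh scan; Z[31]=2 extend→box=[31,33)
i=32: min(r-i=1, Z[1]=0)=0; Z[32]=0
i=33: fresh scan; Z[33]=0
i=34: fresh scan; Z[34]=4 extend→box=[34,38)
i=35: min(r-i=3, Z[1]=0)=0; Z[35]=0
i=36: min(r-i=2, Z[2]=1)=1; Z[36]=1
i=37: min(r-i=1, Z[3]=1)=1; Z[37]=2 extend→box=[37,39)
i=38: min(r-i=1, Z[1]=0)=0; Z[38]=0
i=39: fresh scan; Z[39]=0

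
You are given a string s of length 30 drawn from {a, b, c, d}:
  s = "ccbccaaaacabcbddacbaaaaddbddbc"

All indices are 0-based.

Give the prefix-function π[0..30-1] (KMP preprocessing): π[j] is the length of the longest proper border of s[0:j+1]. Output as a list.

π[0] = 0
j=1 s[j]='c': π[1]=1 (border 'c')
j=2 s[j]='b': k: 1→0; π[2]=0 (border '')
j=3 s[j]='c': π[3]=1 (border 'c')
j=4 s[j]='c': π[4]=2 (border 'cc')
j=5 s[j]='a': k: 2→1→0; π[5]=0 (border '')
j=6 s[j]='a': π[6]=0 (border '')
j=7 s[j]='a': π[7]=0 (border '')
j=8 s[j]='a': π[8]=0 (border '')
j=9 s[j]='c': π[9]=1 (border 'c')
j=10 s[j]='a': k: 1→0; π[10]=0 (border '')
j=11 s[j]='b': π[11]=0 (border '')
j=12 s[j]='c': π[12]=1 (border 'c')
j=13 s[j]='b': k: 1→0; π[13]=0 (border '')
j=14 s[j]='d': π[14]=0 (border '')
j=15 s[j]='d': π[15]=0 (border '')
j=16 s[j]='a': π[16]=0 (border '')
j=17 s[j]='c': π[17]=1 (border 'c')
j=18 s[j]='b': k: 1→0; π[18]=0 (border '')
j=19 s[j]='a': π[19]=0 (border '')
j=20 s[j]='a': π[20]=0 (border '')
j=21 s[j]='a': π[21]=0 (border '')
j=22 s[j]='a': π[22]=0 (border '')
j=23 s[j]='d': π[23]=0 (border '')
j=24 s[j]='d': π[24]=0 (border '')
j=25 s[j]='b': π[25]=0 (border '')
j=26 s[j]='d': π[26]=0 (border '')
j=27 s[j]='d': π[27]=0 (border '')
j=28 s[j]='b': π[28]=0 (border '')
j=29 s[j]='c': π[29]=1 (border 'c')

[0, 1, 0, 1, 2, 0, 0, 0, 0, 1, 0, 0, 1, 0, 0, 0, 0, 1, 0, 0, 0, 0, 0, 0, 0, 0, 0, 0, 0, 1]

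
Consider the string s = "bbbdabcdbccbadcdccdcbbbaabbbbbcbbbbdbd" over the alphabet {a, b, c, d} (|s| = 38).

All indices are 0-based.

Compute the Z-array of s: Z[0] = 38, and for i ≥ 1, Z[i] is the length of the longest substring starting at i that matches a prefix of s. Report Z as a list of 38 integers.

[38, 2, 1, 0, 0, 1, 0, 0, 1, 0, 0, 1, 0, 0, 0, 0, 0, 0, 0, 0, 3, 2, 1, 0, 0, 3, 3, 3, 2, 1, 0, 3, 4, 2, 1, 0, 1, 0]

Z[0]=38
i=1: i≥r, start 0; Z[1]=2 scan→box=[1,3)
i=2: min(r-i=1, Z[1]=2)=1; Z[2]=1
i=3: i≥r, start 0; Z[3]=0
i=4: i≥r, start 0; Z[4]=0
i=5: i≥r, start 0; Z[5]=1 scan→box=[5,6)
i=6: i≥r, start 0; Z[6]=0
i=7: i≥r, start 0; Z[7]=0
i=8: i≥r, start 0; Z[8]=1 scan→box=[8,9)
i=9: i≥r, start 0; Z[9]=0
i=10: i≥r, start 0; Z[10]=0
i=11: i≥r, start 0; Z[11]=1 scan→box=[11,12)
i=12: i≥r, start 0; Z[12]=0
i=13: i≥r, start 0; Z[13]=0
i=14: i≥r, start 0; Z[14]=0
i=15: i≥r, start 0; Z[15]=0
i=16: i≥r, start 0; Z[16]=0
i=17: i≥r, start 0; Z[17]=0
i=18: i≥r, start 0; Z[18]=0
i=19: i≥r, start 0; Z[19]=0
i=20: i≥r, start 0; Z[20]=3 scan→box=[20,23)
i=21: min(r-i=2, Z[1]=2)=2; Z[21]=2
i=22: min(r-i=1, Z[2]=1)=1; Z[22]=1
i=23: i≥r, start 0; Z[23]=0
i=24: i≥r, start 0; Z[24]=0
i=25: i≥r, start 0; Z[25]=3 scan→box=[25,28)
i=26: min(r-i=2, Z[1]=2)=2; Z[26]=3 scan→box=[26,29)
i=27: min(r-i=2, Z[1]=2)=2; Z[27]=3 scan→box=[27,30)
i=28: min(r-i=2, Z[1]=2)=2; Z[28]=2
i=29: min(r-i=1, Z[2]=1)=1; Z[29]=1
i=30: i≥r, start 0; Z[30]=0
i=31: i≥r, start 0; Z[31]=3 scan→box=[31,34)
i=32: min(r-i=2, Z[1]=2)=2; Z[32]=4 scan→box=[32,36)
i=33: min(r-i=3, Z[1]=2)=2; Z[33]=2
i=34: min(r-i=2, Z[2]=1)=1; Z[34]=1
i=35: min(r-i=1, Z[3]=0)=0; Z[35]=0
i=36: i≥r, start 0; Z[36]=1 scan→box=[36,37)
i=37: i≥r, start 0; Z[37]=0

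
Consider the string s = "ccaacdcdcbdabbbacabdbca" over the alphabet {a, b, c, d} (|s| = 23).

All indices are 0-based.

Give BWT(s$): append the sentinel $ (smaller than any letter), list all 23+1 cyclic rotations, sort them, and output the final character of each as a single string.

rank  rotation                  last
    0  $ccaacdcdcbdabbbacabdbca  a
    1  a$ccaacdcdcbdabbbacabdbc  c
    2  aacdcdcbdabbbacabdbca$cc  c
    3  abbbacabdbca$ccaacdcdcbd  d
    4  abdbca$ccaacdcdcbdabbbac  c
    5  acabdbca$ccaacdcdcbdabbb  b
    6  acdcdcbdabbbacabdbca$cca  a
    7  bacabdbca$ccaacdcdcbdabb  b
    8  bbacabdbca$ccaacdcdcbdab  b
    9  bbbacabdbca$ccaacdcdcbda  a
   10  bca$ccaacdcdcbdabbbacabd  d
   11  bdabbbacabdbca$ccaacdcdc  c
   12  bdbca$ccaacdcdcbdabbbaca  a
   13  ca$ccaacdcdcbdabbbacabdb  b
   14  caacdcdcbdabbbacabdbca$c  c
   15  cabdbca$ccaacdcdcbdabbba  a
   16  cbdabbbacabdbca$ccaacdcd  d
   17  ccaacdcdcbdabbbacabdbca$  $
   18  cdcbdabbbacabdbca$ccaacd  d
   19  cdcdcbdabbbacabdbca$ccaa  a
   20  dabbbacabdbca$ccaacdcdcb  b
   21  dbca$ccaacdcdcbdabbbacab  b
   22  dcbdabbbacabdbca$ccaacdc  c
   23  dcdcbdabbbacabdbca$ccaac  c

accdcbabbadcabcad$dabbcc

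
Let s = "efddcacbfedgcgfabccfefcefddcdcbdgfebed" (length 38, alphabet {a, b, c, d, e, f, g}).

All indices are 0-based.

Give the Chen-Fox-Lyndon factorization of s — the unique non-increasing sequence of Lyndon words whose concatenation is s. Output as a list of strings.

emit factor 1: 'ef' (i=0, period=2)
emit factor 2: 'd' (i=2, period=1)
emit factor 3: 'd' (i=3, period=1)
emit factor 4: 'c' (i=4, period=1)
emit factor 5: 'acbfedgcgf' (i=5, period=10)
emit factor 6: 'abccfefcefddcdcbdgfebed' (i=15, period=23)

["ef", "d", "d", "c", "acbfedgcgf", "abccfefcefddcdcbdgfebed"]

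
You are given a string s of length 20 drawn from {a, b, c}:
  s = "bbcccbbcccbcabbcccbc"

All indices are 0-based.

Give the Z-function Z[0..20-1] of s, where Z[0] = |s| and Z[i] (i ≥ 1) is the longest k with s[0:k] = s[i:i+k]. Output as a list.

[20, 1, 0, 0, 0, 6, 1, 0, 0, 0, 1, 0, 0, 6, 1, 0, 0, 0, 1, 0]

Z[0]=20
i=1: fresh scan; Z[1]=1 scan→box=[1,2)
i=2: fresh scan; Z[2]=0
i=3: fresh scan; Z[3]=0
i=4: fresh scan; Z[4]=0
i=5: fresh scan; Z[5]=6 scan→box=[5,11)
i=6: min(r-i=5, Z[1]=1)=1; Z[6]=1
i=7: min(r-i=4, Z[2]=0)=0; Z[7]=0
i=8: min(r-i=3, Z[3]=0)=0; Z[8]=0
i=9: min(r-i=2, Z[4]=0)=0; Z[9]=0
i=10: min(r-i=1, Z[5]=6)=1; Z[10]=1
i=11: fresh scan; Z[11]=0
i=12: fresh scan; Z[12]=0
i=13: fresh scan; Z[13]=6 scan→box=[13,19)
i=14: min(r-i=5, Z[1]=1)=1; Z[14]=1
i=15: min(r-i=4, Z[2]=0)=0; Z[15]=0
i=16: min(r-i=3, Z[3]=0)=0; Z[16]=0
i=17: min(r-i=2, Z[4]=0)=0; Z[17]=0
i=18: min(r-i=1, Z[5]=6)=1; Z[18]=1
i=19: fresh scan; Z[19]=0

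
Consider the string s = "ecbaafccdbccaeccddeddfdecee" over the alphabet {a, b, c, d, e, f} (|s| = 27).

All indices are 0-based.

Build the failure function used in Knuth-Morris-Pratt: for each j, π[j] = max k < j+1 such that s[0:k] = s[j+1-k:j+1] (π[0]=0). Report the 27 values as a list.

[0, 0, 0, 0, 0, 0, 0, 0, 0, 0, 0, 0, 0, 1, 2, 0, 0, 0, 1, 0, 0, 0, 0, 1, 2, 1, 1]

π[0] = 0
j=1 s[j]='c': π[1]=0 (border '')
j=2 s[j]='b': π[2]=0 (border '')
j=3 s[j]='a': π[3]=0 (border '')
j=4 s[j]='a': π[4]=0 (border '')
j=5 s[j]='f': π[5]=0 (border '')
j=6 s[j]='c': π[6]=0 (border '')
j=7 s[j]='c': π[7]=0 (border '')
j=8 s[j]='d': π[8]=0 (border '')
j=9 s[j]='b': π[9]=0 (border '')
j=10 s[j]='c': π[10]=0 (border '')
j=11 s[j]='c': π[11]=0 (border '')
j=12 s[j]='a': π[12]=0 (border '')
j=13 s[j]='e': π[13]=1 (border 'e')
j=14 s[j]='c': π[14]=2 (border 'ec')
j=15 s[j]='c': k: 2→0; π[15]=0 (border '')
j=16 s[j]='d': π[16]=0 (border '')
j=17 s[j]='d': π[17]=0 (border '')
j=18 s[j]='e': π[18]=1 (border 'e')
j=19 s[j]='d': k: 1→0; π[19]=0 (border '')
j=20 s[j]='d': π[20]=0 (border '')
j=21 s[j]='f': π[21]=0 (border '')
j=22 s[j]='d': π[22]=0 (border '')
j=23 s[j]='e': π[23]=1 (border 'e')
j=24 s[j]='c': π[24]=2 (border 'ec')
j=25 s[j]='e': k: 2→0; π[25]=1 (border 'e')
j=26 s[j]='e': k: 1→0; π[26]=1 (border 'e')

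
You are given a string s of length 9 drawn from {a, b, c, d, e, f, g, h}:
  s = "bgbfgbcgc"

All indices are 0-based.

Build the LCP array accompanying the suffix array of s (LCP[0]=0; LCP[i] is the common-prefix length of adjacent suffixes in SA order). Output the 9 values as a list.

[0, 1, 1, 0, 1, 0, 0, 2, 1]

rank | idx | suffix
   0 |   5 | bcgc
   1 |   2 | bfgbcgc
   2 |   0 | bgbfgbcgc
   3 |   8 | c
   4 |   6 | cgc
   5 |   3 | fgbcgc
   6 |   4 | gbcgc
   7 |   1 | gbfgbcgc
   8 |   7 | gc

SA = [5, 2, 0, 8, 6, 3, 4, 1, 7]
i: (SA[i-1],SA[i]) lcp shared
  1: (5,2) 1 'b'
  2: (2,0) 1 'b'
  3: (0,8) 0 ''
  4: (8,6) 1 'c'
  5: (6,3) 0 ''
  6: (3,4) 0 ''
  7: (4,1) 2 'gb'
  8: (1,7) 1 'g'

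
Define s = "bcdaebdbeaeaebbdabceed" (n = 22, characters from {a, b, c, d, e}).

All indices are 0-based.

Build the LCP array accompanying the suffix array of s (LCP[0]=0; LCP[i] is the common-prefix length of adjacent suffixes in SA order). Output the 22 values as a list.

[0, 1, 2, 3, 0, 1, 2, 1, 2, 1, 0, 1, 0, 1, 2, 1, 0, 3, 1, 2, 1, 1]

sorted suffixes:
  #0 SA[0]=16  'abceed'
  #1 SA[1]=9  'aeaebbdabceed'
  #2 SA[2]=11  'aebbdabceed'
  #3 SA[3]=3  'aebdbeaeaebbdabceed'
  #4 SA[4]=13  'bbdabceed'
  #5 SA[5]=0  'bcdaebdbeaeaebbdabceed'
  #6 SA[6]=17  'bceed'
  #7 SA[7]=14  'bdabceed'
  #8 SA[8]=5  'bdbeaeaebbdabceed'
  #9 SA[9]=7  'beaeaebbdabceed'
  #10 SA[10]=1  'cdaebdbeaeaebbdabceed'
  #11 SA[11]=18  'ceed'
  #12 SA[12]=21  'd'
  #13 SA[13]=15  'dabceed'
  #14 SA[14]=2  'daebdbeaeaebbdabceed'
  #15 SA[15]=6  'dbeaeaebbdabceed'
  #16 SA[16]=8  'eaeaebbdabceed'
  #17 SA[17]=10  'eaebbdabceed'
  #18 SA[18]=12  'ebbdabceed'
  #19 SA[19]=4  'ebdbeaeaebbdabceed'
  #20 SA[20]=20  'ed'
  #21 SA[21]=19  'eed'

SA = [16, 9, 11, 3, 13, 0, 17, 14, 5, 7, 1, 18, 21, 15, 2, 6, 8, 10, 12, 4, 20, 19]
rank  pair      lcp
   1  s[16:],s[9:]  1  'a'
   2  s[9:],s[11:]  2  'ae'
   3  s[11:],s[3:]  3  'aeb'
   4  s[3:],s[13:]  0  ''
   5  s[13:],s[0:]  1  'b'
   6  s[0:],s[17:]  2  'bc'
   7  s[17:],s[14:]  1  'b'
   8  s[14:],s[5:]  2  'bd'
   9  s[5:],s[7:]  1  'b'
  10  s[7:],s[1:]  0  ''
  11  s[1:],s[18:]  1  'c'
  12  s[18:],s[21:]  0  ''
  13  s[21:],s[15:]  1  'd'
  14  s[15:],s[2:]  2  'da'
  15  s[2:],s[6:]  1  'd'
  16  s[6:],s[8:]  0  ''
  17  s[8:],s[10:]  3  'eae'
  18  s[10:],s[12:]  1  'e'
  19  s[12:],s[4:]  2  'eb'
  20  s[4:],s[20:]  1  'e'
  21  s[20:],s[19:]  1  'e'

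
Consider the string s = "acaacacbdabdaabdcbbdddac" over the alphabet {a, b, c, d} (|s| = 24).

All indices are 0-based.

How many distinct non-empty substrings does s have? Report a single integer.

rank | idx | suffix
   0 |  12 | aabdcbbdddac
   1 |   2 | aacacbdabdaabdcbbdddac
   2 |   9 | abdaabdcbbdddac
   3 |  13 | abdcbbdddac
   4 |  22 | ac
   5 |   0 | acaacacbdabdaabdcbbdddac
   6 |   3 | acacbdabdaabdcbbdddac
   7 |   5 | acbdabdaabdcbbdddac
   8 |  17 | bbdddac
   9 |  10 | bdaabdcbbdddac
  10 |   7 | bdabdaabdcbbdddac
  11 |  14 | bdcbbdddac
  12 |  18 | bdddac
  13 |  23 | c
  14 |   1 | caacacbdabdaabdcbbdddac
  15 |   4 | cacbdabdaabdcbbdddac
  16 |  16 | cbbdddac
  17 |   6 | cbdabdaabdcbbdddac
  18 |  11 | daabdcbbdddac
  19 |   8 | dabdaabdcbbdddac
  20 |  21 | dac
  21 |  15 | dcbbdddac
  22 |  20 | ddac
  23 |  19 | dddac

SA = [12, 2, 9, 13, 22, 0, 3, 5, 17, 10, 7, 14, 18, 23, 1, 4, 16, 6, 11, 8, 21, 15, 20, 19]
i: (SA[i-1],SA[i]) lcp shared
  1: (12,2) 2 'aa'
  2: (2,9) 1 'a'
  3: (9,13) 3 'abd'
  4: (13,22) 1 'a'
  5: (22,0) 2 'ac'
  6: (0,3) 3 'aca'
  7: (3,5) 2 'ac'
  8: (5,17) 0 ''
  9: (17,10) 1 'b'
  10: (10,7) 3 'bda'
  11: (7,14) 2 'bd'
  12: (14,18) 2 'bd'
  13: (18,23) 0 ''
  14: (23,1) 1 'c'
  15: (1,4) 2 'ca'
  16: (4,16) 1 'c'
  17: (16,6) 2 'cb'
  18: (6,11) 0 ''
  19: (11,8) 2 'da'
  20: (8,21) 2 'da'
  21: (21,15) 1 'd'
  22: (15,20) 1 'd'
  23: (20,19) 2 'dd'

n(n+1)/2 = 24·25/2 = 300
Σ LCP = 0 + 2 + 1 + 3 + 1 + 2 + 3 + 2 + 0 + 1 + 3 + 2 + 2 + 0 + 1 + 2 + 1 + 2 + 0 + 2 + 2 + 1 + 1 + 2 = 36
distinct = 300 − 36 = 264

264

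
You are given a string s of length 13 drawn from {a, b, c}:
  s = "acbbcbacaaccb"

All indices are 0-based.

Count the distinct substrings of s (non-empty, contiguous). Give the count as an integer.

77

rank→(start, suffix):
  0 → (8, 'aaccb')
  1 → (6, 'acaaccb')
  2 → (0, 'acbbcbacaaccb')
  3 → (9, 'accb')
  4 → (12, 'b')
  5 → (5, 'bacaaccb')
  6 → (2, 'bbcbacaaccb')
  7 → (3, 'bcbacaaccb')
  8 → (7, 'caaccb')
  9 → (11, 'cb')
  10 → (4, 'cbacaaccb')
  11 → (1, 'cbbcbacaaccb')
  12 → (10, 'ccb')

SA = [8, 6, 0, 9, 12, 5, 2, 3, 7, 11, 4, 1, 10]
i: (SA[i-1],SA[i]) lcp shared
  1: (8,6) 1 'a'
  2: (6,0) 2 'ac'
  3: (0,9) 2 'ac'
  4: (9,12) 0 ''
  5: (12,5) 1 'b'
  6: (5,2) 1 'b'
  7: (2,3) 1 'b'
  8: (3,7) 0 ''
  9: (7,11) 1 'c'
  10: (11,4) 2 'cb'
  11: (4,1) 2 'cb'
  12: (1,10) 1 'c'

n(n+1)/2 = 13·14/2 = 91
Σ LCP = 0 + 1 + 2 + 2 + 0 + 1 + 1 + 1 + 0 + 1 + 2 + 2 + 1 = 14
distinct = 91 − 14 = 77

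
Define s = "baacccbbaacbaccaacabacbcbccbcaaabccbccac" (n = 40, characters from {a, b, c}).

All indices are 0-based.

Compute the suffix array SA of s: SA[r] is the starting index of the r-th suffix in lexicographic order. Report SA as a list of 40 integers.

[29, 30, 15, 8, 1, 18, 31, 38, 16, 9, 20, 12, 2, 7, 0, 19, 11, 6, 27, 22, 35, 24, 32, 39, 28, 14, 17, 37, 10, 5, 26, 21, 34, 23, 13, 36, 4, 25, 33, 3]

rank→(start, suffix):
  0 → (29, 'aaabccbccac')
  1 → (30, 'aabccbccac')
  2 → (15, 'aacabacbcbccbcaaabccbccac')
  3 → (8, 'aacbaccaacabacbcbccbcaaabccbccac')
  4 → (1, 'aacccbbaacbaccaacabacbcbccbcaaabccbccac')
  5 → (18, 'abacbcbccbcaaabccbccac')
  6 → (31, 'abccbccac')
  7 → (38, 'ac')
  8 → (16, 'acabacbcbccbcaaabccbccac')
  9 → (9, 'acbaccaacabacbcbccbcaaabccbccac')
  10 → (20, 'acbcbccbcaaabccbccac')
  11 → (12, 'accaacabacbcbccbcaaabccbccac')
  12 → (2, 'acccbbaacbaccaacabacbcbccbcaaabccbccac')
  13 → (7, 'baacbaccaacabacbcbccbcaaabccbccac')
  14 → (0, 'baacccbbaacbaccaacabacbcbccbcaaabccbccac')
  15 → (19, 'bacbcbccbcaaabccbccac')
  16 → (11, 'baccaacabacbcbccbcaaabccbccac')
  17 → (6, 'bbaacbaccaacabacbcbccbcaaabccbccac')
  18 → (27, 'bcaaabccbccac')
  19 → (22, 'bcbccbcaaabccbccac')
  20 → (35, 'bccac')
  21 → (24, 'bccbcaaabccbccac')
  22 → (32, 'bccbccac')
  23 → (39, 'c')
  24 → (28, 'caaabccbccac')
  25 → (14, 'caacabacbcbccbcaaabccbccac')
  26 → (17, 'cabacbcbccbcaaabccbccac')
  27 → (37, 'cac')
  28 → (10, 'cbaccaacabacbcbccbcaaabccbccac')
  29 → (5, 'cbbaacbaccaacabacbcbccbcaaabccbccac')
  30 → (26, 'cbcaaabccbccac')
  31 → (21, 'cbcbccbcaaabccbccac')
  32 → (34, 'cbccac')
  33 → (23, 'cbccbcaaabccbccac')
  34 → (13, 'ccaacabacbcbccbcaaabccbccac')
  35 → (36, 'ccac')
  36 → (4, 'ccbbaacbaccaacabacbcbccbcaaabccbccac')
  37 → (25, 'ccbcaaabccbccac')
  38 → (33, 'ccbccac')
  39 → (3, 'cccbbaacbaccaacabacbcbccbcaaabccbccac')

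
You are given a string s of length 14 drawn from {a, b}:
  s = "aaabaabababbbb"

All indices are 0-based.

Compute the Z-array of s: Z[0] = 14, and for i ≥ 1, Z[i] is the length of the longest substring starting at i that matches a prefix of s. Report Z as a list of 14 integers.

Z[0]=14
i=1: outside box; Z[1]=2 extend→box=[1,3)
i=2: min(r-i=1, Z[1]=2)=1; Z[2]=1
i=3: outside box; Z[3]=0
i=4: outside box; Z[4]=2 extend→box=[4,6)
i=5: min(r-i=1, Z[1]=2)=1; Z[5]=1
i=6: outside box; Z[6]=0
i=7: outside box; Z[7]=1 extend→box=[7,8)
i=8: outside box; Z[8]=0
i=9: outside box; Z[9]=1 extend→box=[9,10)
i=10: outside box; Z[10]=0
i=11: outside box; Z[11]=0
i=12: outside box; Z[12]=0
i=13: outside box; Z[13]=0

[14, 2, 1, 0, 2, 1, 0, 1, 0, 1, 0, 0, 0, 0]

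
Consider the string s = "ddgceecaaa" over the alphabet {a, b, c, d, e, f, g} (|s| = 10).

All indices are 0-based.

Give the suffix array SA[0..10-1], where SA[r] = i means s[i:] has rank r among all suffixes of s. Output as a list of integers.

sorted suffixes:
  #0 SA[0]=9  'a'
  #1 SA[1]=8  'aa'
  #2 SA[2]=7  'aaa'
  #3 SA[3]=6  'caaa'
  #4 SA[4]=3  'ceecaaa'
  #5 SA[5]=0  'ddgceecaaa'
  #6 SA[6]=1  'dgceecaaa'
  #7 SA[7]=5  'ecaaa'
  #8 SA[8]=4  'eecaaa'
  #9 SA[9]=2  'gceecaaa'

[9, 8, 7, 6, 3, 0, 1, 5, 4, 2]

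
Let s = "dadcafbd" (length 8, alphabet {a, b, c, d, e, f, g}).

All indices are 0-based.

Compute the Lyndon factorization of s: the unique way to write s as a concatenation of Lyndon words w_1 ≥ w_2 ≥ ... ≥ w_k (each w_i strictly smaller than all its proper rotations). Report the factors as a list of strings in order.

["d", "adcafbd"]

emit factor 1: 'd' (i=0, period=1)
emit factor 2: 'adcafbd' (i=1, period=7)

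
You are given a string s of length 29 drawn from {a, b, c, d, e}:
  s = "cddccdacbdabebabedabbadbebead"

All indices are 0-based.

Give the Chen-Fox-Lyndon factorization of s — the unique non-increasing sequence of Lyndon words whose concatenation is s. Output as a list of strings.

emit factor 1: 'cdd' (i=0, period=3)
emit factor 2: 'ccd' (i=3, period=3)
emit factor 3: 'acbd' (i=6, period=4)
emit factor 4: 'abebabed' (i=10, period=8)
emit factor 5: 'abbadbebead' (i=18, period=11)

["cdd", "ccd", "acbd", "abebabed", "abbadbebead"]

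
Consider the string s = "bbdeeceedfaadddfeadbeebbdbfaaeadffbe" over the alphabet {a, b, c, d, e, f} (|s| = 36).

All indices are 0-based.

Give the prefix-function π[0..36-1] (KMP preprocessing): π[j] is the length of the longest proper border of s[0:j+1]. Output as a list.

π[0] = 0
j=1 s[j]='b': π[1]=1 (border 'b')
j=2 s[j]='d': k: 1→0; π[2]=0 (border '')
j=3 s[j]='e': π[3]=0 (border '')
j=4 s[j]='e': π[4]=0 (border '')
j=5 s[j]='c': π[5]=0 (border '')
j=6 s[j]='e': π[6]=0 (border '')
j=7 s[j]='e': π[7]=0 (border '')
j=8 s[j]='d': π[8]=0 (border '')
j=9 s[j]='f': π[9]=0 (border '')
j=10 s[j]='a': π[10]=0 (border '')
j=11 s[j]='a': π[11]=0 (border '')
j=12 s[j]='d': π[12]=0 (border '')
j=13 s[j]='d': π[13]=0 (border '')
j=14 s[j]='d': π[14]=0 (border '')
j=15 s[j]='f': π[15]=0 (border '')
j=16 s[j]='e': π[16]=0 (border '')
j=17 s[j]='a': π[17]=0 (border '')
j=18 s[j]='d': π[18]=0 (border '')
j=19 s[j]='b': π[19]=1 (border 'b')
j=20 s[j]='e': k: 1→0; π[20]=0 (border '')
j=21 s[j]='e': π[21]=0 (border '')
j=22 s[j]='b': π[22]=1 (border 'b')
j=23 s[j]='b': π[23]=2 (border 'bb')
j=24 s[j]='d': π[24]=3 (border 'bbd')
j=25 s[j]='b': k: 3→0; π[25]=1 (border 'b')
j=26 s[j]='f': k: 1→0; π[26]=0 (border '')
j=27 s[j]='a': π[27]=0 (border '')
j=28 s[j]='a': π[28]=0 (border '')
j=29 s[j]='e': π[29]=0 (border '')
j=30 s[j]='a': π[30]=0 (border '')
j=31 s[j]='d': π[31]=0 (border '')
j=32 s[j]='f': π[32]=0 (border '')
j=33 s[j]='f': π[33]=0 (border '')
j=34 s[j]='b': π[34]=1 (border 'b')
j=35 s[j]='e': k: 1→0; π[35]=0 (border '')

[0, 1, 0, 0, 0, 0, 0, 0, 0, 0, 0, 0, 0, 0, 0, 0, 0, 0, 0, 1, 0, 0, 1, 2, 3, 1, 0, 0, 0, 0, 0, 0, 0, 0, 1, 0]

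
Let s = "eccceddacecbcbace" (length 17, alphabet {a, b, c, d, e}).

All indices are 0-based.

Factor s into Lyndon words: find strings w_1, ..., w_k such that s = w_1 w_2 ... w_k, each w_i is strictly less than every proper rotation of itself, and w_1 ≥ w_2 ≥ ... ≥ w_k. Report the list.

emit factor 1: 'e' (i=0, period=1)
emit factor 2: 'cccedd' (i=1, period=6)
emit factor 3: 'acecbcb' (i=7, period=7)
emit factor 4: 'ace' (i=14, period=3)

["e", "cccedd", "acecbcb", "ace"]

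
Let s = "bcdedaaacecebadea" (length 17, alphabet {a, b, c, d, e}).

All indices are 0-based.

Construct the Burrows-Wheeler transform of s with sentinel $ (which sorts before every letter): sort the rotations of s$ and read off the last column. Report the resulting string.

rank  rotation            last
    0  $bcdedaaacecebadea  a
    1  a$bcdedaaacecebade  e
    2  aaacecebadea$bcded  d
    3  aacecebadea$bcdeda  a
    4  acecebadea$bcdedaa  a
    5  adea$bcdedaaaceceb  b
    6  badea$bcdedaaacece  e
    7  bcdedaaacecebadea$  $
    8  cdedaaacecebadea$b  b
    9  cebadea$bcdedaaace  e
   10  cecebadea$bcdedaaa  a
   11  daaacecebadea$bcde  e
   12  dea$bcdedaaaceceba  a
   13  dedaaacecebadea$bc  c
   14  ea$bcdedaaacecebad  d
   15  ebadea$bcdedaaacec  c
   16  ecebadea$bcdedaaac  c
   17  edaaacecebadea$bcd  d

aedaabe$beaeacdccd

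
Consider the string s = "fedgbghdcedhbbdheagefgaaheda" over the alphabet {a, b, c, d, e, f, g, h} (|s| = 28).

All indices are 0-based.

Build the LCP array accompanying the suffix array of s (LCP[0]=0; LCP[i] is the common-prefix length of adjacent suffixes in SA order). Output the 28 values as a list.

[0, 1, 1, 1, 0, 1, 1, 0, 0, 1, 1, 1, 2, 0, 1, 2, 2, 1, 0, 1, 0, 1, 1, 1, 0, 1, 1, 2]

rank | idx | suffix
   0 |  27 | a
   1 |  22 | aaheda
   2 |  17 | agefgaaheda
   3 |  23 | aheda
   4 |  12 | bbdheagefgaaheda
   5 |  13 | bdheagefgaaheda
   6 |   4 | bghdcedhbbdheagefgaaheda
   7 |   8 | cedhbbdheagefgaaheda
   8 |  26 | da
   9 |   7 | dcedhbbdheagefgaaheda
  10 |   2 | dgbghdcedhbbdheagefgaaheda
  11 |  10 | dhbbdheagefgaaheda
  12 |  14 | dheagefgaaheda
  13 |  16 | eagefgaaheda
  14 |  25 | eda
  15 |   1 | edgbghdcedhbbdheagefgaaheda
  16 |   9 | edhbbdheagefgaaheda
  17 |  19 | efgaaheda
  18 |   0 | fedgbghdcedhbbdheagefgaaheda
  19 |  20 | fgaaheda
  20 |  21 | gaaheda
  21 |   3 | gbghdcedhbbdheagefgaaheda
  22 |  18 | gefgaaheda
  23 |   5 | ghdcedhbbdheagefgaaheda
  24 |  11 | hbbdheagefgaaheda
  25 |   6 | hdcedhbbdheagefgaaheda
  26 |  15 | heagefgaaheda
  27 |  24 | heda

SA = [27, 22, 17, 23, 12, 13, 4, 8, 26, 7, 2, 10, 14, 16, 25, 1, 9, 19, 0, 20, 21, 3, 18, 5, 11, 6, 15, 24]
rank  pair      lcp
   1  s[27:],s[22:]  1  'a'
   2  s[22:],s[17:]  1  'a'
   3  s[17:],s[23:]  1  'a'
   4  s[23:],s[12:]  0  ''
   5  s[12:],s[13:]  1  'b'
   6  s[13:],s[4:]  1  'b'
   7  s[4:],s[8:]  0  ''
   8  s[8:],s[26:]  0  ''
   9  s[26:],s[7:]  1  'd'
  10  s[7:],s[2:]  1  'd'
  11  s[2:],s[10:]  1  'd'
  12  s[10:],s[14:]  2  'dh'
  13  s[14:],s[16:]  0  ''
  14  s[16:],s[25:]  1  'e'
  15  s[25:],s[1:]  2  'ed'
  16  s[1:],s[9:]  2  'ed'
  17  s[9:],s[19:]  1  'e'
  18  s[19:],s[0:]  0  ''
  19  s[0:],s[20:]  1  'f'
  20  s[20:],s[21:]  0  ''
  21  s[21:],s[3:]  1  'g'
  22  s[3:],s[18:]  1  'g'
  23  s[18:],s[5:]  1  'g'
  24  s[5:],s[11:]  0  ''
  25  s[11:],s[6:]  1  'h'
  26  s[6:],s[15:]  1  'h'
  27  s[15:],s[24:]  2  'he'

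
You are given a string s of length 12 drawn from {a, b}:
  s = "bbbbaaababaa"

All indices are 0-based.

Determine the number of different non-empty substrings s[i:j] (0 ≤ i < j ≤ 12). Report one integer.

58

rank→(start, suffix):
  0 → (11, 'a')
  1 → (10, 'aa')
  2 → (4, 'aaababaa')
  3 → (5, 'aababaa')
  4 → (8, 'abaa')
  5 → (6, 'ababaa')
  6 → (9, 'baa')
  7 → (3, 'baaababaa')
  8 → (7, 'babaa')
  9 → (2, 'bbaaababaa')
  10 → (1, 'bbbaaababaa')
  11 → (0, 'bbbbaaababaa')

SA = [11, 10, 4, 5, 8, 6, 9, 3, 7, 2, 1, 0]
[i] adj suffixes → lcp
  [1] 11/10 → 1 ('a')
  [2] 10/4 → 2 ('aa')
  [3] 4/5 → 2 ('aa')
  [4] 5/8 → 1 ('a')
  [5] 8/6 → 3 ('aba')
  [6] 6/9 → 0 ('')
  [7] 9/3 → 3 ('baa')
  [8] 3/7 → 2 ('ba')
  [9] 7/2 → 1 ('b')
  [10] 2/1 → 2 ('bb')
  [11] 1/0 → 3 ('bbb')

n(n+1)/2 = 12·13/2 = 78
Σ LCP = 0 + 1 + 2 + 2 + 1 + 3 + 0 + 3 + 2 + 1 + 2 + 3 = 20
distinct = 78 − 20 = 58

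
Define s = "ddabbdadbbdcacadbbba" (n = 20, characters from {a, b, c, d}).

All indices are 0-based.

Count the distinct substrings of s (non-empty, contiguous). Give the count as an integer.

rank→(start, suffix):
  0 → (19, 'a')
  1 → (2, 'abbdadbbdcacadbbba')
  2 → (12, 'acadbbba')
  3 → (14, 'adbbba')
  4 → (6, 'adbbdcacadbbba')
  5 → (18, 'ba')
  6 → (17, 'bba')
  7 → (16, 'bbba')
  8 → (3, 'bbdadbbdcacadbbba')
  9 → (8, 'bbdcacadbbba')
  10 → (4, 'bdadbbdcacadbbba')
  11 → (9, 'bdcacadbbba')
  12 → (11, 'cacadbbba')
  13 → (13, 'cadbbba')
  14 → (1, 'dabbdadbbdcacadbbba')
  15 → (5, 'dadbbdcacadbbba')
  16 → (15, 'dbbba')
  17 → (7, 'dbbdcacadbbba')
  18 → (10, 'dcacadbbba')
  19 → (0, 'ddabbdadbbdcacadbbba')

SA = [19, 2, 12, 14, 6, 18, 17, 16, 3, 8, 4, 9, 11, 13, 1, 5, 15, 7, 10, 0]
[i] adj suffixes → lcp
  [1] 19/2 → 1 ('a')
  [2] 2/12 → 1 ('a')
  [3] 12/14 → 1 ('a')
  [4] 14/6 → 4 ('adbb')
  [5] 6/18 → 0 ('')
  [6] 18/17 → 1 ('b')
  [7] 17/16 → 2 ('bb')
  [8] 16/3 → 2 ('bb')
  [9] 3/8 → 3 ('bbd')
  [10] 8/4 → 1 ('b')
  [11] 4/9 → 2 ('bd')
  [12] 9/11 → 0 ('')
  [13] 11/13 → 2 ('ca')
  [14] 13/1 → 0 ('')
  [15] 1/5 → 2 ('da')
  [16] 5/15 → 1 ('d')
  [17] 15/7 → 3 ('dbb')
  [18] 7/10 → 1 ('d')
  [19] 10/0 → 1 ('d')

n(n+1)/2 = 20·21/2 = 210
Σ LCP = 0 + 1 + 1 + 1 + 4 + 0 + 1 + 2 + 2 + 3 + 1 + 2 + 0 + 2 + 0 + 2 + 1 + 3 + 1 + 1 = 28
distinct = 210 − 28 = 182

182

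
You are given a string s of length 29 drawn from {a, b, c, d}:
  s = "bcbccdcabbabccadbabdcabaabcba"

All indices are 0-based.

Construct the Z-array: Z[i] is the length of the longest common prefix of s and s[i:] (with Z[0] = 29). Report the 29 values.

Z[0]=29
i=1: fresh scan; Z[1]=0
i=2: fresh scan; Z[2]=2 grow→box=[2,4)
i=3: min(r-i=1, Z[1]=0)=0; Z[3]=0
i=4: fresh scan; Z[4]=0
i=5: fresh scan; Z[5]=0
i=6: fresh scan; Z[6]=0
i=7: fresh scan; Z[7]=0
i=8: fresh scan; Z[8]=1 grow→box=[8,9)
i=9: fresh scan; Z[9]=1 grow→box=[9,10)
i=10: fresh scan; Z[10]=0
i=11: fresh scan; Z[11]=2 grow→box=[11,13)
i=12: min(r-i=1, Z[1]=0)=0; Z[12]=0
i=13: fresh scan; Z[13]=0
i=14: fresh scan; Z[14]=0
i=15: fresh scan; Z[15]=0
i=16: fresh scan; Z[16]=1 grow→box=[16,17)
i=17: fresh scan; Z[17]=0
i=18: fresh scan; Z[18]=1 grow→box=[18,19)
i=19: fresh scan; Z[19]=0
i=20: fresh scan; Z[20]=0
i=21: fresh scan; Z[21]=0
i=22: fresh scan; Z[22]=1 grow→box=[22,23)
i=23: fresh scan; Z[23]=0
i=24: fresh scan; Z[24]=0
i=25: fresh scan; Z[25]=3 grow→box=[25,28)
i=26: min(r-i=2, Z[1]=0)=0; Z[26]=0
i=27: min(r-i=1, Z[2]=2)=1; Z[27]=1
i=28: fresh scan; Z[28]=0

[29, 0, 2, 0, 0, 0, 0, 0, 1, 1, 0, 2, 0, 0, 0, 0, 1, 0, 1, 0, 0, 0, 1, 0, 0, 3, 0, 1, 0]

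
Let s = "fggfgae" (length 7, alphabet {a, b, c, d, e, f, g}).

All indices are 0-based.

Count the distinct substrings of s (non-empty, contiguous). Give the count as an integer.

sorted suffixes:
  #0 SA[0]=5  'ae'
  #1 SA[1]=6  'e'
  #2 SA[2]=3  'fgae'
  #3 SA[3]=0  'fggfgae'
  #4 SA[4]=4  'gae'
  #5 SA[5]=2  'gfgae'
  #6 SA[6]=1  'ggfgae'

SA = [5, 6, 3, 0, 4, 2, 1]
rank  pair      lcp
   1  s[5:],s[6:]  0  ''
   2  s[6:],s[3:]  0  ''
   3  s[3:],s[0:]  2  'fg'
   4  s[0:],s[4:]  0  ''
   5  s[4:],s[2:]  1  'g'
   6  s[2:],s[1:]  1  'g'

n(n+1)/2 = 7·8/2 = 28
Σ LCP = 0 + 0 + 0 + 2 + 0 + 1 + 1 = 4
distinct = 28 − 4 = 24

24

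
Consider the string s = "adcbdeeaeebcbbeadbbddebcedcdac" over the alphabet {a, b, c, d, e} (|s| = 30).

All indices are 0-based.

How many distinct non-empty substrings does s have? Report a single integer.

429

sorted suffixes:
  #0 SA[0]=28  'ac'
  #1 SA[1]=15  'adbbddebcedcdac'
  #2 SA[2]=0  'adcbdeeaeebcbbeadbbddebcedcdac'
  #3 SA[3]=7  'aeebcbbeadbbddebcedcdac'
  #4 SA[4]=17  'bbddebcedcdac'
  #5 SA[5]=12  'bbeadbbddebcedcdac'
  #6 SA[6]=10  'bcbbeadbbddebcedcdac'
  #7 SA[7]=22  'bcedcdac'
  #8 SA[8]=18  'bddebcedcdac'
  #9 SA[9]=3  'bdeeaeebcbbeadbbddebcedcdac'
  #10 SA[10]=13  'beadbbddebcedcdac'
  #11 SA[11]=29  'c'
  #12 SA[12]=11  'cbbeadbbddebcedcdac'
  #13 SA[13]=2  'cbdeeaeebcbbeadbbddebcedcdac'
  #14 SA[14]=26  'cdac'
  #15 SA[15]=23  'cedcdac'
  #16 SA[16]=27  'dac'
  #17 SA[17]=16  'dbbddebcedcdac'
  #18 SA[18]=1  'dcbdeeaeebcbbeadbbddebcedcdac'
  #19 SA[19]=25  'dcdac'
  #20 SA[20]=19  'ddebcedcdac'
  #21 SA[21]=20  'debcedcdac'
  #22 SA[22]=4  'deeaeebcbbeadbbddebcedcdac'
  #23 SA[23]=14  'eadbbddebcedcdac'
  #24 SA[24]=6  'eaeebcbbeadbbddebcedcdac'
  #25 SA[25]=9  'ebcbbeadbbddebcedcdac'
  #26 SA[26]=21  'ebcedcdac'
  #27 SA[27]=24  'edcdac'
  #28 SA[28]=5  'eeaeebcbbeadbbddebcedcdac'
  #29 SA[29]=8  'eebcbbeadbbddebcedcdac'

SA = [28, 15, 0, 7, 17, 12, 10, 22, 18, 3, 13, 29, 11, 2, 26, 23, 27, 16, 1, 25, 19, 20, 4, 14, 6, 9, 21, 24, 5, 8]
rank  pair      lcp
   1  s[28:],s[15:]  1  'a'
   2  s[15:],s[0:]  2  'ad'
   3  s[0:],s[7:]  1  'a'
   4  s[7:],s[17:]  0  ''
   5  s[17:],s[12:]  2  'bb'
   6  s[12:],s[10:]  1  'b'
   7  s[10:],s[22:]  2  'bc'
   8  s[22:],s[18:]  1  'b'
   9  s[18:],s[3:]  2  'bd'
  10  s[3:],s[13:]  1  'b'
  11  s[13:],s[29:]  0  ''
  12  s[29:],s[11:]  1  'c'
  13  s[11:],s[2:]  2  'cb'
  14  s[2:],s[26:]  1  'c'
  15  s[26:],s[23:]  1  'c'
  16  s[23:],s[27:]  0  ''
  17  s[27:],s[16:]  1  'd'
  18  s[16:],s[1:]  1  'd'
  19  s[1:],s[25:]  2  'dc'
  20  s[25:],s[19:]  1  'd'
  21  s[19:],s[20:]  1  'd'
  22  s[20:],s[4:]  2  'de'
  23  s[4:],s[14:]  0  ''
  24  s[14:],s[6:]  2  'ea'
  25  s[6:],s[9:]  1  'e'
  26  s[9:],s[21:]  3  'ebc'
  27  s[21:],s[24:]  1  'e'
  28  s[24:],s[5:]  1  'e'
  29  s[5:],s[8:]  2  'ee'

n(n+1)/2 = 30·31/2 = 465
Σ LCP = 0 + 1 + 2 + 1 + 0 + 2 + 1 + 2 + 1 + 2 + 1 + 0 + 1 + 2 + 1 + 1 + 0 + 1 + 1 + 2 + 1 + 1 + 2 + 0 + 2 + 1 + 3 + 1 + 1 + 2 = 36
distinct = 465 − 36 = 429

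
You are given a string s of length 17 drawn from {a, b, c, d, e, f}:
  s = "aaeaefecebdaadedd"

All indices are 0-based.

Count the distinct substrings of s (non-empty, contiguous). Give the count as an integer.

140

sorted suffixes:
  #0 SA[0]=11  'aadedd'
  #1 SA[1]=0  'aaeaefecebdaadedd'
  #2 SA[2]=12  'adedd'
  #3 SA[3]=1  'aeaefecebdaadedd'
  #4 SA[4]=3  'aefecebdaadedd'
  #5 SA[5]=9  'bdaadedd'
  #6 SA[6]=7  'cebdaadedd'
  #7 SA[7]=16  'd'
  #8 SA[8]=10  'daadedd'
  #9 SA[9]=15  'dd'
  #10 SA[10]=13  'dedd'
  #11 SA[11]=2  'eaefecebdaadedd'
  #12 SA[12]=8  'ebdaadedd'
  #13 SA[13]=6  'ecebdaadedd'
  #14 SA[14]=14  'edd'
  #15 SA[15]=4  'efecebdaadedd'
  #16 SA[16]=5  'fecebdaadedd'

SA = [11, 0, 12, 1, 3, 9, 7, 16, 10, 15, 13, 2, 8, 6, 14, 4, 5]
i: (SA[i-1],SA[i]) lcp shared
  1: (11,0) 2 'aa'
  2: (0,12) 1 'a'
  3: (12,1) 1 'a'
  4: (1,3) 2 'ae'
  5: (3,9) 0 ''
  6: (9,7) 0 ''
  7: (7,16) 0 ''
  8: (16,10) 1 'd'
  9: (10,15) 1 'd'
  10: (15,13) 1 'd'
  11: (13,2) 0 ''
  12: (2,8) 1 'e'
  13: (8,6) 1 'e'
  14: (6,14) 1 'e'
  15: (14,4) 1 'e'
  16: (4,5) 0 ''

n(n+1)/2 = 17·18/2 = 153
Σ LCP = 0 + 2 + 1 + 1 + 2 + 0 + 0 + 0 + 1 + 1 + 1 + 0 + 1 + 1 + 1 + 1 + 0 = 13
distinct = 153 − 13 = 140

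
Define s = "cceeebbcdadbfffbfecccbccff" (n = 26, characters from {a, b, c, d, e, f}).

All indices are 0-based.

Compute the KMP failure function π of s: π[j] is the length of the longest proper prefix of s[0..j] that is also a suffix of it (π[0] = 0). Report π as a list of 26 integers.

π[0] = 0
j=1 s[j]='c': π[1]=1 (border 'c')
j=2 s[j]='e': k: 1→0; π[2]=0 (border '')
j=3 s[j]='e': π[3]=0 (border '')
j=4 s[j]='e': π[4]=0 (border '')
j=5 s[j]='b': π[5]=0 (border '')
j=6 s[j]='b': π[6]=0 (border '')
j=7 s[j]='c': π[7]=1 (border 'c')
j=8 s[j]='d': k: 1→0; π[8]=0 (border '')
j=9 s[j]='a': π[9]=0 (border '')
j=10 s[j]='d': π[10]=0 (border '')
j=11 s[j]='b': π[11]=0 (border '')
j=12 s[j]='f': π[12]=0 (border '')
j=13 s[j]='f': π[13]=0 (border '')
j=14 s[j]='f': π[14]=0 (border '')
j=15 s[j]='b': π[15]=0 (border '')
j=16 s[j]='f': π[16]=0 (border '')
j=17 s[j]='e': π[17]=0 (border '')
j=18 s[j]='c': π[18]=1 (border 'c')
j=19 s[j]='c': π[19]=2 (border 'cc')
j=20 s[j]='c': k: 2→1; π[20]=2 (border 'cc')
j=21 s[j]='b': k: 2→1→0; π[21]=0 (border '')
j=22 s[j]='c': π[22]=1 (border 'c')
j=23 s[j]='c': π[23]=2 (border 'cc')
j=24 s[j]='f': k: 2→1→0; π[24]=0 (border '')
j=25 s[j]='f': π[25]=0 (border '')

[0, 1, 0, 0, 0, 0, 0, 1, 0, 0, 0, 0, 0, 0, 0, 0, 0, 0, 1, 2, 2, 0, 1, 2, 0, 0]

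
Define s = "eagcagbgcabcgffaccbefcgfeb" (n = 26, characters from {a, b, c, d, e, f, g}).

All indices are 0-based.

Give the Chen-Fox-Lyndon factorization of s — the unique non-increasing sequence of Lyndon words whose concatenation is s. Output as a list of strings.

emit factor 1: 'e' (i=0, period=1)
emit factor 2: 'agc' (i=1, period=3)
emit factor 3: 'agbgc' (i=4, period=5)
emit factor 4: 'abcgffaccbefcgfeb' (i=9, period=17)

["e", "agc", "agbgc", "abcgffaccbefcgfeb"]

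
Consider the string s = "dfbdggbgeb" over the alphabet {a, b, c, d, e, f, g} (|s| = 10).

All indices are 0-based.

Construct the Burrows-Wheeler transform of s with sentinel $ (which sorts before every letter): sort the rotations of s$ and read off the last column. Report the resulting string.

rank  rotation     last
    0  $dfbdggbgeb  b
    1  b$dfbdggbge  e
    2  bdggbgeb$df  f
    3  bgeb$dfbdgg  g
    4  dfbdggbgeb$  $
    5  dggbgeb$dfb  b
    6  eb$dfbdggbg  g
    7  fbdggbgeb$d  d
    8  gbgeb$dfbdg  g
    9  geb$dfbdggb  b
   10  ggbgeb$dfbd  d

befg$bgdgbd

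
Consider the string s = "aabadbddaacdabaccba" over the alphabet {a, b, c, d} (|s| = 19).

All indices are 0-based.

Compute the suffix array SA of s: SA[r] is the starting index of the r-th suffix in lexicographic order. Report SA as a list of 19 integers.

rank→(start, suffix):
  0 → (18, 'a')
  1 → (0, 'aabadbddaacdabaccba')
  2 → (8, 'aacdabaccba')
  3 → (12, 'abaccba')
  4 → (1, 'abadbddaacdabaccba')
  5 → (14, 'accba')
  6 → (9, 'acdabaccba')
  7 → (3, 'adbddaacdabaccba')
  8 → (17, 'ba')
  9 → (13, 'baccba')
  10 → (2, 'badbddaacdabaccba')
  11 → (5, 'bddaacdabaccba')
  12 → (16, 'cba')
  13 → (15, 'ccba')
  14 → (10, 'cdabaccba')
  15 → (7, 'daacdabaccba')
  16 → (11, 'dabaccba')
  17 → (4, 'dbddaacdabaccba')
  18 → (6, 'ddaacdabaccba')

[18, 0, 8, 12, 1, 14, 9, 3, 17, 13, 2, 5, 16, 15, 10, 7, 11, 4, 6]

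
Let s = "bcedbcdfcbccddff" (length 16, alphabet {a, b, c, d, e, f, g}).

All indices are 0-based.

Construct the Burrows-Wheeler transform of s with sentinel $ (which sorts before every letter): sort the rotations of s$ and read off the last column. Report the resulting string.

fcd$fbcbbeccdcfdd

rank  rotation           last
    0  $bcedbcdfcbccddff  f
    1  bccddff$bcedbcdfc  c
    2  bcdfcbccddff$bced  d
    3  bcedbcdfcbccddff$  $
    4  cbccddff$bcedbcdf  f
    5  ccddff$bcedbcdfcb  b
    6  cddff$bcedbcdfcbc  c
    7  cdfcbccddff$bcedb  b
    8  cedbcdfcbccddff$b  b
    9  dbcdfcbccddff$bce  e
   10  ddff$bcedbcdfcbcc  c
   11  dfcbccddff$bcedbc  c
   12  dff$bcedbcdfcbccd  d
   13  edbcdfcbccddff$bc  c
   14  f$bcedbcdfcbccddf  f
   15  fcbccddff$bcedbcd  d
   16  ff$bcedbcdfcbccdd  d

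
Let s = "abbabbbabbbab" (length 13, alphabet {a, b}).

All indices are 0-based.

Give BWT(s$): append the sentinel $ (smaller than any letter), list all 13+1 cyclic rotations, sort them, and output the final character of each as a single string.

bb$bbabbbbbaaa

rank  rotation        last
    0  $abbabbbabbbab  b
    1  ab$abbabbbabbb  b
    2  abbabbbabbbab$  $
    3  abbbab$abbabbb  b
    4  abbbabbbab$abb  b
    5  b$abbabbbabbba  a
    6  bab$abbabbbabb  b
    7  babbbab$abbabb  b
    8  babbbabbbab$ab  b
    9  bbab$abbabbbab  b
   10  bbabbbab$abbab  b
   11  bbabbbabbbab$a  a
   12  bbbab$abbabbba  a
   13  bbbabbbab$abba  a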